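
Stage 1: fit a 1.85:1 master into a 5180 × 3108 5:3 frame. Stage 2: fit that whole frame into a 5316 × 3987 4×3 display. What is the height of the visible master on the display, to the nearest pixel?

2874 px

Inside the 5180×3108 canvas the master is width-limited at 5180.00 × 2800.00.
5:3 in 5316×3987: fills the width, so the intermediate becomes 5316.00 × 3189.60 — a scale of ×1.0263.
Applying the same ×1.0263: 2800.00 → 2873.51.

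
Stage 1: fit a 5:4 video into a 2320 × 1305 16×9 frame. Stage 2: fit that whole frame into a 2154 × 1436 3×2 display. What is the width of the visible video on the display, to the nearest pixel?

First fit — 5:4 into 2320×1305 spans the height: 1631.25 × 1305.00.
Second fit — the 16×9 canvas into 2154×1436 spans the width: 2154.00 × 1211.62 (×0.9284 from 2320×1305).
So the video's width is 1631.25 × 0.9284 ≈ 1514.53.

1515 px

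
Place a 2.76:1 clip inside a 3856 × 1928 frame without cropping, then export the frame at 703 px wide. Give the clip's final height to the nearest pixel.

255 px

In the 3856×1928 frame the clip fills the width: height = 3856 / 2.760 ≈ 1397.10 px.
Resizing to 703 px wide multiplies everything by 0.1823: 1397.10 → 254.71 px.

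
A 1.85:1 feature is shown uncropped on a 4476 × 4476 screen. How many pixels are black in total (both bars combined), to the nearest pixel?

1.85:1 is wider than 1:1, so it spans the full width.
That makes the image 2419.4595 px tall (4476 / 1.850).
Leftover height: 4476 − 2419.4595 = 2056.5405 px.
Across the 4476-px span: 2056.5405 × 4476 ≈ 9205075 px.

9205075 pixels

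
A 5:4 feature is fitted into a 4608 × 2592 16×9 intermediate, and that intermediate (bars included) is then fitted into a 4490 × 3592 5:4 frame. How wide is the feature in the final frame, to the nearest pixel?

3157 px

Inside the 4608×2592 canvas the feature is height-limited at 3240.00 × 2592.00.
Second fit — the 16×9 canvas into 4490×3592 spans the width: 4490.00 × 2525.62 (×0.9744 from 4608×2592).
The feature scales with it: width 3240.00 × 0.9744 ≈ 3157.03.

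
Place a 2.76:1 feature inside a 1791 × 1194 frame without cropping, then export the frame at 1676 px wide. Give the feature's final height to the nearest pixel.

607 px

In the 1791×1194 frame the feature fills the width: height = 1791 / 2.760 ≈ 648.91 px.
Resizing to 1676 px wide multiplies everything by 0.9358: 648.91 → 607.25 px.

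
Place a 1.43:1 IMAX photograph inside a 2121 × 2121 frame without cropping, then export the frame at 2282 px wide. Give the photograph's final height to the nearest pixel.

1596 px

Fitted into 2121×2121, the photograph spans the width; its height is 2121 / 1.430 ≈ 1483.22 px.
The frame scales by 2282/2121 = 1.0759; 1483.22 × 1.0759 ≈ 1595.80 px.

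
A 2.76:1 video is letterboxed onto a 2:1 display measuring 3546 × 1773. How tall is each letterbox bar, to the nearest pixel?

2.76:1 (2.760) > 2:1 (2.000), so the video fills the width.
That makes the image 1284.78 px tall (3546 / 2.760).
1773 − 1284.78 = 488.22 px of bars (244.11 each).

244 px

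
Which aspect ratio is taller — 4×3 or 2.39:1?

4×3 = 1.333 and 2.39; 2.39 > 1.333. The smaller width-to-height ratio is the taller frame.

4×3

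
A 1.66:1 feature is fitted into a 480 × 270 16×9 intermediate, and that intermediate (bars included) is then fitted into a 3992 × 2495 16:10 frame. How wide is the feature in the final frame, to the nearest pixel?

3728 px

First fit — 1.66:1 into 480×270 spans the height: 448.20 × 270.00.
16×9 in 3992×2495: fills the width, so the intermediate becomes 3992.00 × 2245.50 — a scale of ×8.3167.
So the feature's width is 448.20 × 8.3167 ≈ 3727.53.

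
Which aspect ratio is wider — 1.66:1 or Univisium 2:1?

Univisium 2:1

1.66 and Univisium 2:1 = 2; 2 > 1.66.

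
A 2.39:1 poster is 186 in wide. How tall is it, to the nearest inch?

Height = 186 / 2.390 = 77.82.

78 in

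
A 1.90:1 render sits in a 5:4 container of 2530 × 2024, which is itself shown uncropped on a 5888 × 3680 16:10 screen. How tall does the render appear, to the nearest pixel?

2421 px

First fit — 1.90:1 into 2530×2024 spans the width: 2530.00 × 1331.58.
The 5:4 canvas is height-limited in 5888×3680, giving 4600.00 × 3680.00; scale factor 1.8182.
The render scales with it: height 1331.58 × 1.8182 ≈ 2421.05.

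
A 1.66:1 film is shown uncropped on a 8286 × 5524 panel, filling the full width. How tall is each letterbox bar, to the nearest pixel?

Content height = 8286 / 1.660 ≈ 4991.57 px.
5524 − 4991.57 = 532.43 px of bars (266.22 each).

266 px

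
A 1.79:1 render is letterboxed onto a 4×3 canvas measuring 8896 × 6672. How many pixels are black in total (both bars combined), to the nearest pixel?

15142483 pixels

1.79:1 is wider than 4×3, so it spans the full width.
The render is 8896 / 1.790 ≈ 4969.8324 px tall.
6672 − 4969.8324 = 1702.1676 px of bars.
Bar area = 1702.1676 × 8896 ≈ 15142483 px.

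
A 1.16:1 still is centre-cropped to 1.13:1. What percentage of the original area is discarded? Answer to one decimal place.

2.6%

The height stays; only width is cut (since 1.13:1 is narrower than 1.16:1).
(1.130)/(1.160) ≈ 0.974 of the area survives, leaving 2.59% discarded.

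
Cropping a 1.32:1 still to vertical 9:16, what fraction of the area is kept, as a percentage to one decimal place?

Going from 1.32:1 to vertical 9:16 means cutting width while keeping height.
(0.562)/(1.320) ≈ 0.426 of the area survives.

42.6%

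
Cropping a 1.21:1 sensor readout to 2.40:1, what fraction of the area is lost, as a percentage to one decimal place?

49.6%

Going from 1.21:1 to 2.40:1 means cutting height while keeping width.
(1.210)/(2.400) ≈ 0.504 of the area survives, leaving 49.58% discarded.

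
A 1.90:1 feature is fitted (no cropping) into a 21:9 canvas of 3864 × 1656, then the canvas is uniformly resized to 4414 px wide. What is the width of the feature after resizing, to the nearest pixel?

At 3864×1656 the feature is height-limited, so width = 1656 × 1.900 ≈ 3146.40 px.
Resizing to 4414 px wide multiplies everything by 1.1423: 3146.40 → 3594.26 px.

3594 px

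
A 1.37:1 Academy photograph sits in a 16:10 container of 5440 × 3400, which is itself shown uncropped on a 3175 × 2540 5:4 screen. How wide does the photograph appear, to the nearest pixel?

2719 px

1.37:1 Academy in 5440×3400: fills the height, so the photograph is 4658.00 × 3400.00.
The 16:10 canvas is width-limited in 3175×2540, giving 3175.00 × 1984.38; scale factor 0.5836.
Applying the same ×0.5836: 4658.00 → 2718.59.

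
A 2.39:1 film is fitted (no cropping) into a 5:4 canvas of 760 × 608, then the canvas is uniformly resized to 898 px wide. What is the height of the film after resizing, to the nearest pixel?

In the 760×608 frame the film fills the width: height = 760 / 2.390 ≈ 317.99 px.
Scaling 760 → 898 is ×1.1816, so the height becomes 317.99 × 1.1816 ≈ 375.73 px.

376 px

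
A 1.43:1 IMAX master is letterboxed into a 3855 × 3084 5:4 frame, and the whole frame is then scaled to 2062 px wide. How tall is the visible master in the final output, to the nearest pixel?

1442 px

In the 3855×3084 frame the master fills the width: height = 3855 / 1.430 ≈ 2695.80 px.
Scaling 3855 → 2062 is ×0.5349, so the height becomes 2695.80 × 0.5349 ≈ 1441.96 px.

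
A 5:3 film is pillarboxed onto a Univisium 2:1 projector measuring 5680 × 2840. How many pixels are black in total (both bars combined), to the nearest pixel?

5:3 (1.667) < Univisium 2:1 (2.000), so the film fills the height.
That makes the image 4733.3333 px wide (2840 × 5/3).
Black = 5680 − 4733.3333 = 946.6667 px.
That's 946.6667 × 2840 ≈ 2688533 black pixels.

2688533 pixels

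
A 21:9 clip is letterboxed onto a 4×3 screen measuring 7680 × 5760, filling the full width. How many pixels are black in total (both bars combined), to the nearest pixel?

Content height = 7680 × 9/21 ≈ 3291.4286 px.
Leftover height: 5760 − 3291.4286 = 2468.5714 px.
That's 2468.5714 × 7680 ≈ 18958629 black pixels.

18958629 pixels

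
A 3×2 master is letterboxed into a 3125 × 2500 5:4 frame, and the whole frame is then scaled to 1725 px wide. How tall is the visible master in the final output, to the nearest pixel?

Fitted into 3125×2500, the master spans the width; its height is 3125 × 2/3 ≈ 2083.33 px.
Resizing to 1725 px wide multiplies everything by 0.5520: 2083.33 → 1150.00 px.

1150 px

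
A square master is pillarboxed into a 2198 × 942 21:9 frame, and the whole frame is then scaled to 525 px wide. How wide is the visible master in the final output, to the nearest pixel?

225 px

Fitted into 2198×942, the master spans the height; its width is 942 × 1/1 ≈ 942.00 px.
Scaling 2198 → 525 is ×0.2389, so the width becomes 942.00 × 0.2389 ≈ 225.00 px.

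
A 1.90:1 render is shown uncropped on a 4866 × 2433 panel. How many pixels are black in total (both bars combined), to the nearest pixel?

591949 pixels

1.90:1 (1.900) < Univisium 2:1 (2.000), so the render fills the height.
That makes the image 4622.7000 px wide (2433 × 1.900).
Black = 4866 − 4622.7000 = 243.3000 px.
That's 243.3000 × 2433 ≈ 591949 black pixels.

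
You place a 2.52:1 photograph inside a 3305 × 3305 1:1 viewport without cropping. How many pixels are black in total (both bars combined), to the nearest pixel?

Since 2.520 > 1.000, the photograph is width-limited.
Content height = 3305 / 2.520 ≈ 1311.5079 px.
3305 − 1311.5079 = 1993.4921 px of bars.
That's 1993.4921 × 3305 ≈ 6588491 black pixels.

6588491 pixels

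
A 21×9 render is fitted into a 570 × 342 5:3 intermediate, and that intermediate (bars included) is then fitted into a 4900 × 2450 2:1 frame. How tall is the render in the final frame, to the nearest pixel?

First fit — 21×9 into 570×342 spans the width: 570.00 × 244.29.
Second fit — the 5:3 canvas into 4900×2450 spans the height: 4083.33 × 2450.00 (×7.1637 from 570×342).
The render scales with it: height 244.29 × 7.1637 ≈ 1750.00.

1750 px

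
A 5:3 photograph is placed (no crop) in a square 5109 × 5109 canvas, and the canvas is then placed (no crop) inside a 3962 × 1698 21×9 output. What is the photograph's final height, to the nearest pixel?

First fit — 5:3 into 5109×5109 spans the width: 5109.00 × 3065.40.
square in 3962×1698: fills the height, so the intermediate becomes 1698.00 × 1698.00 — a scale of ×0.3324.
Applying the same ×0.3324: 3065.40 → 1018.80.

1019 px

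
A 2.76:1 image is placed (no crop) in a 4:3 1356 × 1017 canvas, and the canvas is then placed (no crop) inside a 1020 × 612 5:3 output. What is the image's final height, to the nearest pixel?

296 px

Inside the 1356×1017 canvas the image is width-limited at 1356.00 × 491.30.
Second fit — the 4:3 canvas into 1020×612 spans the height: 816.00 × 612.00 (×0.6018 from 1356×1017).
So the image's height is 491.30 × 0.6018 ≈ 295.65.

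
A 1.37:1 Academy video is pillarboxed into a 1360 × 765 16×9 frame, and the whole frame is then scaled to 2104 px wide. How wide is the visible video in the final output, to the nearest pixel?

1621 px

Fitted into 1360×765, the video spans the height; its width is 765 × 1.370 ≈ 1048.05 px.
Resizing to 2104 px wide multiplies everything by 1.5471: 1048.05 → 1621.39 px.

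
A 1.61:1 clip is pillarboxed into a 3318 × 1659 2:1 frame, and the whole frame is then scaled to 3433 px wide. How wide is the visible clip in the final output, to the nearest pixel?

At 3318×1659 the clip is height-limited, so width = 1659 × 1.610 ≈ 2670.99 px.
Resizing to 3433 px wide multiplies everything by 1.0347: 2670.99 → 2763.57 px.

2764 px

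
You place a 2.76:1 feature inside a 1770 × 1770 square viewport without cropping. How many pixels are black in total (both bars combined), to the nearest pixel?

2.76:1 (2.760) > square (1.000), so the feature fills the width.
The feature is 1770 / 2.760 ≈ 641.3043 px tall.
1770 − 641.3043 = 1128.6957 px of bars.
Across the 1770-px span: 1128.6957 × 1770 ≈ 1997791 px.

1997791 pixels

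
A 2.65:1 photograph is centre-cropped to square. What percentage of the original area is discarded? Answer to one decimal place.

62.3%

Going from 2.65:1 to square means cutting width while keeping height.
Area ratio = (1.000)/(2.650) = 37.74%; the remaining 62.26% is cropped out.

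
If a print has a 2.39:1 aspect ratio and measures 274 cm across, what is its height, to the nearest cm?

115 cm

274 / 2.390 = 114.64.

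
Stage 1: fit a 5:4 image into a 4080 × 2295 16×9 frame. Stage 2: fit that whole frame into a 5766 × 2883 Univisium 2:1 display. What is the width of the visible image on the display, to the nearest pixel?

3604 px

5:4 in 4080×2295: fills the height, so the image is 2868.75 × 2295.00.
16×9 in 5766×2883: fills the height, so the intermediate becomes 5125.33 × 2883.00 — a scale of ×1.2562.
Applying the same ×1.2562: 2868.75 → 3603.75.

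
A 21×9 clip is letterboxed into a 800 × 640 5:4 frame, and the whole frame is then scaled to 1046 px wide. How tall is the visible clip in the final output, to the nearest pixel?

448 px

At 800×640 the clip is width-limited, so height = 800 × 9/21 ≈ 342.86 px.
Resizing to 1046 px wide multiplies everything by 1.3075: 342.86 → 448.29 px.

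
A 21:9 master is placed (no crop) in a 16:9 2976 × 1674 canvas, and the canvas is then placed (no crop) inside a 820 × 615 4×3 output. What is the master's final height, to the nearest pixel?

351 px

21:9 in 2976×1674: fills the width, so the master is 2976.00 × 1275.43.
The 16:9 canvas is width-limited in 820×615, giving 820.00 × 461.25; scale factor 0.2755.
The master scales with it: height 1275.43 × 0.2755 ≈ 351.43.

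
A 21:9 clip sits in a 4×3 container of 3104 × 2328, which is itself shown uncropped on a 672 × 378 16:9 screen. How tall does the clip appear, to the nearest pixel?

216 px

First fit — 21:9 into 3104×2328 spans the width: 3104.00 × 1330.29.
Second fit — the 4×3 canvas into 672×378 spans the height: 504.00 × 378.00 (×0.1624 from 3104×2328).
So the clip's height is 1330.29 × 0.1624 ≈ 216.00.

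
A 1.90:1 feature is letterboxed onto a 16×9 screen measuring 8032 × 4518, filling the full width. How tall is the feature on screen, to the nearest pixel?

That makes the image 4227.37 px tall (8032 / 1.900).

4227 px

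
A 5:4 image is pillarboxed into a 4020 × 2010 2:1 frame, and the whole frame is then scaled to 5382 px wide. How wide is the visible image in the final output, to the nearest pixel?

3364 px

In the 4020×2010 frame the image fills the height: width = 2010 × 5/4 ≈ 2512.50 px.
Scaling 4020 → 5382 is ×1.3388, so the width becomes 2512.50 × 1.3388 ≈ 3363.75 px.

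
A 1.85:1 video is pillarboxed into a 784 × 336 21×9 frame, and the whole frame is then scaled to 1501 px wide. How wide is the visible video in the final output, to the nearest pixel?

Fitted into 784×336, the video spans the height; its width is 336 × 1.850 ≈ 621.60 px.
The frame scales by 1501/784 = 1.9145; 621.60 × 1.9145 ≈ 1190.08 px.

1190 px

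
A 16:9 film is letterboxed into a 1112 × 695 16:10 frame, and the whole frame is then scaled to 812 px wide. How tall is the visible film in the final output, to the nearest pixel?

457 px

At 1112×695 the film is width-limited, so height = 1112 × 9/16 ≈ 625.50 px.
Scaling 1112 → 812 is ×0.7302, so the height becomes 625.50 × 0.7302 ≈ 456.75 px.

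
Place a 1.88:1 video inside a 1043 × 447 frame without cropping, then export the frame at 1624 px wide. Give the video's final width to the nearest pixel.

In the 1043×447 frame the video fills the height: width = 447 × 1.880 ≈ 840.36 px.
Scaling 1043 → 1624 is ×1.5570, so the width becomes 840.36 × 1.5570 ≈ 1308.48 px.

1308 px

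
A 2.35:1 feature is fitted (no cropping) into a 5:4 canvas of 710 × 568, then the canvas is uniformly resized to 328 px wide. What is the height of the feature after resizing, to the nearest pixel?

140 px

In the 710×568 frame the feature fills the width: height = 710 / 2.350 ≈ 302.13 px.
Resizing to 328 px wide multiplies everything by 0.4620: 302.13 → 139.57 px.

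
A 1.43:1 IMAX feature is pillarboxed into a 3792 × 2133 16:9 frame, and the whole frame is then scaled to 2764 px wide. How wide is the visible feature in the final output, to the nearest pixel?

In the 3792×2133 frame the feature fills the height: width = 2133 × 1.430 ≈ 3050.19 px.
Resizing to 2764 px wide multiplies everything by 0.7289: 3050.19 → 2223.29 px.

2223 px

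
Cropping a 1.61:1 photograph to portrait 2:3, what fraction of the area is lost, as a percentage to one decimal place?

58.6%

portrait 2:3 is narrower than 1.61:1, so the crop keeps the full height and trims the width.
Fraction kept = (0.667)/(1.610) ≈ 41.41%, so 58.59% is lost.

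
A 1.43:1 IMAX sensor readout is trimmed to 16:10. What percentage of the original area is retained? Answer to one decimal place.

89.4%

16:10 is wider than 1.43:1 IMAX, so the crop keeps the full width and trims the height.
(1.430)/(1.600) ≈ 0.894 of the area survives.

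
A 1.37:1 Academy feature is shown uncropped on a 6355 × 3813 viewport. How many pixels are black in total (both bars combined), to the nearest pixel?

4313227 pixels

Since 1.370 < 1.667, the feature is height-limited.
The feature is 3813 × 1.370 ≈ 5223.8100 px wide.
Black = 6355 − 5223.8100 = 1131.1900 px.
Bar area = 1131.1900 × 3813 ≈ 4313227 px.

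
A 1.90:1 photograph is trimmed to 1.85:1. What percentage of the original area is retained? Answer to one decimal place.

The height stays; only width is cut (since 1.85:1 is narrower than 1.90:1).
Area ratio = (1.850)/(1.900) = 97.37% retained.

97.4%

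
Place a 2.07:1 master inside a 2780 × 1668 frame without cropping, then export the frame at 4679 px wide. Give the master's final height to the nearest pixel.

2260 px

At 2780×1668 the master is width-limited, so height = 2780 / 2.070 ≈ 1343.00 px.
Scaling 2780 → 4679 is ×1.6831, so the height becomes 1343.00 × 1.6831 ≈ 2260.39 px.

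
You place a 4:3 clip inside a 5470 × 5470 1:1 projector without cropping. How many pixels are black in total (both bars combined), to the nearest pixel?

Since 1.333 > 1.000, the clip is width-limited.
The clip is 5470 × 3/4 ≈ 4102.5000 px tall.
5470 − 4102.5000 = 1367.5000 px of bars.
That's 1367.5000 × 5470 ≈ 7480225 black pixels.

7480225 pixels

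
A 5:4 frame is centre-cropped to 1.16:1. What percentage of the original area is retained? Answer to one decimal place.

1.16:1 is narrower than 5:4, so the crop keeps the full height and trims the width.
Area ratio = (1.160)/(1.250) = 92.80% retained.

92.8%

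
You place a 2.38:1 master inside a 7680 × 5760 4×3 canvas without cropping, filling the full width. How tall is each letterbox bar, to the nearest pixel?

1267 px

Content height = 7680 / 2.380 ≈ 3226.89 px.
5760 − 3226.89 = 2533.11 px of bars (1266.55 each).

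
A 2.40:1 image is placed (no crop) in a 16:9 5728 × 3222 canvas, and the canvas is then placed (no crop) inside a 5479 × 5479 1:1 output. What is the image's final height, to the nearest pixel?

First fit — 2.40:1 into 5728×3222 spans the width: 5728.00 × 2386.67.
16:9 in 5479×5479: fills the width, so the intermediate becomes 5479.00 × 3081.94 — a scale of ×0.9565.
Applying the same ×0.9565: 2386.67 → 2282.92.

2283 px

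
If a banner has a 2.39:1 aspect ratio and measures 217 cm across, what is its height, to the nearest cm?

At 2.39:1, 217 / 2.390 ≈ 90.79.

91 cm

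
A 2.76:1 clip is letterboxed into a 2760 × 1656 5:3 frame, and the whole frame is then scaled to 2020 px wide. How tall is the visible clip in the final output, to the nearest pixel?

732 px

At 2760×1656 the clip is width-limited, so height = 2760 / 2.760 ≈ 1000.00 px.
Scaling 2760 → 2020 is ×0.7319, so the height becomes 1000.00 × 0.7319 ≈ 731.88 px.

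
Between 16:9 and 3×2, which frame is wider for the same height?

16:9 = 1.778 and 3×2 = 1.5; 1.778 > 1.5.

16:9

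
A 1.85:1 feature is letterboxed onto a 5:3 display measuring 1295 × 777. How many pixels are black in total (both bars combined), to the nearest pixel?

1.85:1 is wider than 5:3, so it spans the full width.
The feature is 1295 / 1.850 ≈ 700.0000 px tall.
Leftover height: 777 − 700.0000 = 77.0000 px.
Bar area = 77.0000 × 1295 ≈ 99715 px.

99715 pixels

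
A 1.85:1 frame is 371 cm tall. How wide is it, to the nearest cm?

Width = 371 × 1.850 = 686.35.

686 cm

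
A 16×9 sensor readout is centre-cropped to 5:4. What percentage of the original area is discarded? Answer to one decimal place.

29.7%

5:4 is narrower than 16×9, so the crop keeps the full height and trims the width.
Fraction kept = (1.250)/(1.778) ≈ 70.31%, so 29.69% is lost.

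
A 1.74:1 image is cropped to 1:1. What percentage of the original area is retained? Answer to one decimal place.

1:1 is narrower than 1.74:1, so the crop keeps the full height and trims the width.
Fraction kept = (1.000)/(1.740) ≈ 57.47%.

57.5%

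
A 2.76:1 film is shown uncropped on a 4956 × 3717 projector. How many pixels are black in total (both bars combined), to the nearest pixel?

2.76:1 is wider than 4:3, so it spans the full width.
That makes the image 1795.6522 px tall (4956 / 2.760).
Leftover height: 3717 − 1795.6522 = 1921.3478 px.
Bar area = 1921.3478 × 4956 ≈ 9522200 px.

9522200 pixels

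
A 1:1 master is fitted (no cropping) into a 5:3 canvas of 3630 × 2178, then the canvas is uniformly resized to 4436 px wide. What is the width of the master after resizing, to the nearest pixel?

2662 px

In the 3630×2178 frame the master fills the height: width = 2178 × 1/1 ≈ 2178.00 px.
Scaling 3630 → 4436 is ×1.2220, so the width becomes 2178.00 × 1.2220 ≈ 2661.60 px.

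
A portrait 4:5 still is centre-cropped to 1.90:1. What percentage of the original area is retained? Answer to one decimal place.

42.1%

1.90:1 is wider than portrait 4:5, so the crop keeps the full width and trims the height.
Fraction kept = (0.800)/(1.900) ≈ 42.11%.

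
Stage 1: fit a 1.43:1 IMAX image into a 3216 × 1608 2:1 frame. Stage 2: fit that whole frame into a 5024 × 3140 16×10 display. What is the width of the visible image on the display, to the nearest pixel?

3592 px

Inside the 3216×1608 canvas the image is height-limited at 2299.44 × 1608.00.
Second fit — the 2:1 canvas into 5024×3140 spans the width: 5024.00 × 2512.00 (×1.5622 from 3216×1608).
So the image's width is 2299.44 × 1.5622 ≈ 3592.16.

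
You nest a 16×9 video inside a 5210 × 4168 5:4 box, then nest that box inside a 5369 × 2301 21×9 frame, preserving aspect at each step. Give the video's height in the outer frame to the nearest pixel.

Inside the 5210×4168 canvas the video is width-limited at 5210.00 × 2930.62.
5:4 in 5369×2301: fills the height, so the intermediate becomes 2876.25 × 2301.00 — a scale of ×0.5521.
So the video's height is 2930.62 × 0.5521 ≈ 1617.89.

1618 px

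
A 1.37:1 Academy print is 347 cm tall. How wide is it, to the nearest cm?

475 cm

347 × 1.370 = 475.39.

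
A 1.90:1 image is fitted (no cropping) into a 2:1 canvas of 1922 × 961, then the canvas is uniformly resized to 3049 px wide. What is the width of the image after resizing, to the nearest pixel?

2897 px

At 1922×961 the image is height-limited, so width = 961 × 1.900 ≈ 1825.90 px.
Scaling 1922 → 3049 is ×1.5864, so the width becomes 1825.90 × 1.5864 ≈ 2896.55 px.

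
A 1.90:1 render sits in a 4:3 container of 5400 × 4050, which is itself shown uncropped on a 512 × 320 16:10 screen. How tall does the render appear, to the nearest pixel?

First fit — 1.90:1 into 5400×4050 spans the width: 5400.00 × 2842.11.
4:3 in 512×320: fills the height, so the intermediate becomes 426.67 × 320.00 — a scale of ×0.0790.
The render scales with it: height 2842.11 × 0.0790 ≈ 224.56.

225 px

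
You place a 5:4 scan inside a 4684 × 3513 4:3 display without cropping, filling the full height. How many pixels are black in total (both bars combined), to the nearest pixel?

1028431 pixels

That makes the image 4391.2500 px wide (3513 × 5/4).
Leftover width: 4684 − 4391.2500 = 292.7500 px.
Across the 3513-px span: 292.7500 × 3513 ≈ 1028431 px.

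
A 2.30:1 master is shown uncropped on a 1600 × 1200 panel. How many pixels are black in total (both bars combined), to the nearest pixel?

806957 pixels

2.30:1 (2.300) > 4×3 (1.333), so the master fills the width.
Content height = 1600 / 2.300 ≈ 695.6522 px.
Black = 1200 − 695.6522 = 504.3478 px.
Across the 1600-px span: 504.3478 × 1600 ≈ 806957 px.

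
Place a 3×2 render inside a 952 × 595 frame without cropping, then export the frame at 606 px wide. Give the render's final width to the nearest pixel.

Fitted into 952×595, the render spans the height; its width is 595 × 3/2 ≈ 892.50 px.
The frame scales by 606/952 = 0.6366; 892.50 × 0.6366 ≈ 568.12 px.

568 px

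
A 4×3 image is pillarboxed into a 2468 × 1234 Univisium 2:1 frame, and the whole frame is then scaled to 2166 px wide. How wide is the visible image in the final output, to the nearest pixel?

In the 2468×1234 frame the image fills the height: width = 1234 × 4/3 ≈ 1645.33 px.
The frame scales by 2166/2468 = 0.8776; 1645.33 × 0.8776 ≈ 1444.00 px.

1444 px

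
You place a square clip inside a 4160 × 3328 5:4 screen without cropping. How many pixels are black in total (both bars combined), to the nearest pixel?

2768896 pixels

square (1.000) < 5:4 (1.250), so the clip fills the height.
Content width = 3328 × 1/1 ≈ 3328.0000 px.
4160 − 3328.0000 = 832.0000 px of bars.
Across the 3328-px span: 832.0000 × 3328 ≈ 2768896 px.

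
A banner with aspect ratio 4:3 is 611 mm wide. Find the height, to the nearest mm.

At 4:3, 611 / 4 × 3 ≈ 458.25.

458 mm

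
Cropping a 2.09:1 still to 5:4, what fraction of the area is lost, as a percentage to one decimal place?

40.2%

The height stays; only width is cut (since 5:4 is narrower than 2.09:1).
(1.250)/(2.090) ≈ 0.598 of the area survives, leaving 40.19% discarded.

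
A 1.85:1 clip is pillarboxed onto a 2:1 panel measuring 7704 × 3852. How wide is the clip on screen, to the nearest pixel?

1.85:1 is narrower than 2:1, so it spans the full height.
That makes the image 7126.20 px wide (3852 × 1.850).

7126 px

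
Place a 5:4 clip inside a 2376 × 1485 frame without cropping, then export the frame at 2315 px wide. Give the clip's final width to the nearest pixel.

At 2376×1485 the clip is height-limited, so width = 1485 × 5/4 ≈ 1856.25 px.
Scaling 2376 → 2315 is ×0.9743, so the width becomes 1856.25 × 0.9743 ≈ 1808.59 px.

1809 px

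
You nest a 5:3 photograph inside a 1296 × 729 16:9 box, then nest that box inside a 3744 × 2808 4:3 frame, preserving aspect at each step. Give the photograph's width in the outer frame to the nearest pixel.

First fit — 5:3 into 1296×729 spans the height: 1215.00 × 729.00.
16:9 in 3744×2808: fills the width, so the intermediate becomes 3744.00 × 2106.00 — a scale of ×2.8889.
So the photograph's width is 1215.00 × 2.8889 ≈ 3510.00.

3510 px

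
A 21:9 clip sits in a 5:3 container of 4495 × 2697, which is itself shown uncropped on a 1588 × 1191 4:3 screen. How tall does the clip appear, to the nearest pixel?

21:9 in 4495×2697: fills the width, so the clip is 4495.00 × 1926.43.
The 5:3 canvas is width-limited in 1588×1191, giving 1588.00 × 952.80; scale factor 0.3533.
So the clip's height is 1926.43 × 0.3533 ≈ 680.57.

681 px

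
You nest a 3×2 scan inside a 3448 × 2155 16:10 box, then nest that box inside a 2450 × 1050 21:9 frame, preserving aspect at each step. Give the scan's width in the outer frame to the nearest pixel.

First fit — 3×2 into 3448×2155 spans the height: 3232.50 × 2155.00.
Second fit — the 16:10 canvas into 2450×1050 spans the height: 1680.00 × 1050.00 (×0.4872 from 3448×2155).
The scan scales with it: width 3232.50 × 0.4872 ≈ 1575.00.

1575 px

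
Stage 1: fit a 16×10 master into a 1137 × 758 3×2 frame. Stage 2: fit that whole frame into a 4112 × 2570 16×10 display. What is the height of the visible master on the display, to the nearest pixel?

2409 px

16×10 in 1137×758: fills the width, so the master is 1137.00 × 710.62.
3×2 in 4112×2570: fills the height, so the intermediate becomes 3855.00 × 2570.00 — a scale of ×3.3905.
Applying the same ×3.3905: 710.62 → 2409.38.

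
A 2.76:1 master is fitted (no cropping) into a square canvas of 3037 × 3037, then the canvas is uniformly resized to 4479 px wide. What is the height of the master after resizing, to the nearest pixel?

Fitted into 3037×3037, the master spans the width; its height is 3037 / 2.760 ≈ 1100.36 px.
Resizing to 4479 px wide multiplies everything by 1.4748: 1100.36 → 1622.83 px.

1623 px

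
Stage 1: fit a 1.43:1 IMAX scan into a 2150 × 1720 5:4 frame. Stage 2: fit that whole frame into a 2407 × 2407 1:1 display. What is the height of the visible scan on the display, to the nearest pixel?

1683 px

1.43:1 IMAX in 2150×1720: fills the width, so the scan is 2150.00 × 1503.50.
The 5:4 canvas is width-limited in 2407×2407, giving 2407.00 × 1925.60; scale factor 1.1195.
The scan scales with it: height 1503.50 × 1.1195 ≈ 1683.22.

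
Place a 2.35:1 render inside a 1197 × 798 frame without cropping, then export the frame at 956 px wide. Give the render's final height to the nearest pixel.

At 1197×798 the render is width-limited, so height = 1197 / 2.350 ≈ 509.36 px.
Scaling 1197 → 956 is ×0.7987, so the height becomes 509.36 × 0.7987 ≈ 406.81 px.

407 px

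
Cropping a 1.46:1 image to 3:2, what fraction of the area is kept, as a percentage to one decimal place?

The width stays; only height is cut (since 3:2 is wider than 1.46:1).
Fraction kept = (1.460)/(1.500) ≈ 97.33%.

97.3%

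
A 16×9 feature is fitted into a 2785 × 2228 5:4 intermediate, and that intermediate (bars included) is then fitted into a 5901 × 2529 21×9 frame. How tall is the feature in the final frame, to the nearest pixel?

Inside the 2785×2228 canvas the feature is width-limited at 2785.00 × 1566.56.
5:4 in 5901×2529: fills the height, so the intermediate becomes 3161.25 × 2529.00 — a scale of ×1.1351.
Applying the same ×1.1351: 1566.56 → 1778.20.

1778 px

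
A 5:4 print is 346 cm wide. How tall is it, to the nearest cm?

277 cm

At 5:4, 346·4/5 ≈ 276.80.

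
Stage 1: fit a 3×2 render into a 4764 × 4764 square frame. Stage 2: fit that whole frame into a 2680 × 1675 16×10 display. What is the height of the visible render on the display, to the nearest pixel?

3×2 in 4764×4764: fills the width, so the render is 4764.00 × 3176.00.
square in 2680×1675: fills the height, so the intermediate becomes 1675.00 × 1675.00 — a scale of ×0.3516.
The render scales with it: height 3176.00 × 0.3516 ≈ 1116.67.

1117 px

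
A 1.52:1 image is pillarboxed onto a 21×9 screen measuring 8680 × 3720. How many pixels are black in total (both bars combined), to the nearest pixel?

11255232 pixels

1.52:1 is narrower than 21×9, so it spans the full height.
That makes the image 5654.4000 px wide (3720 × 1.520).
Black = 8680 − 5654.4000 = 3025.6000 px.
That's 3025.6000 × 3720 ≈ 11255232 black pixels.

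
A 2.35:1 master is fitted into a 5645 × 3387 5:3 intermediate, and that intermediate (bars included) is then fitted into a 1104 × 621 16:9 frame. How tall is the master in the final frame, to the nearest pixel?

First fit — 2.35:1 into 5645×3387 spans the width: 5645.00 × 2402.13.
The 5:3 canvas is height-limited in 1104×621, giving 1035.00 × 621.00; scale factor 0.1833.
The master scales with it: height 2402.13 × 0.1833 ≈ 440.43.

440 px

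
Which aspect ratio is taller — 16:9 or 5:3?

5:3

16:9 = 1.778 and 5:3 = 1.667; 1.778 > 1.667. The smaller width-to-height ratio is the taller frame.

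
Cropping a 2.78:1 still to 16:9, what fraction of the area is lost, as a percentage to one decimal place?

36.1%

The height stays; only width is cut (since 16:9 is narrower than 2.78:1).
(1.778)/(2.780) ≈ 0.639 of the area survives, leaving 36.05% discarded.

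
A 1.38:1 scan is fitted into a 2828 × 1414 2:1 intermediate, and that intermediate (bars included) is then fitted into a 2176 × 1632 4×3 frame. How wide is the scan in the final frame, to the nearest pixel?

1501 px

1.38:1 in 2828×1414: fills the height, so the scan is 1951.32 × 1414.00.
2:1 in 2176×1632: fills the width, so the intermediate becomes 2176.00 × 1088.00 — a scale of ×0.7694.
So the scan's width is 1951.32 × 0.7694 ≈ 1501.44.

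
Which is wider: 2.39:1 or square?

2.39:1

2.39 and square = 1; 2.39 > 1.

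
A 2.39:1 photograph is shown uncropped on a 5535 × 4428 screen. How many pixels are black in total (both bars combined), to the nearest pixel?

2.39:1 (2.390) > 5:4 (1.250), so the photograph fills the width.
That makes the image 2315.8996 px tall (5535 / 2.390).
Black = 4428 − 2315.8996 = 2112.1004 px.
Across the 5535-px span: 2112.1004 × 5535 ≈ 11690476 px.

11690476 pixels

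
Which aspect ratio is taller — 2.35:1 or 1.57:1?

1.57:1

2.35 and 1.57; 2.35 > 1.57. The smaller width-to-height ratio is the taller frame.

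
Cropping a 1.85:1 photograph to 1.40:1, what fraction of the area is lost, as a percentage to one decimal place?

24.3%

The height stays; only width is cut (since 1.40:1 is narrower than 1.85:1).
Fraction kept = (1.400)/(1.850) ≈ 75.68%, so 24.32% is lost.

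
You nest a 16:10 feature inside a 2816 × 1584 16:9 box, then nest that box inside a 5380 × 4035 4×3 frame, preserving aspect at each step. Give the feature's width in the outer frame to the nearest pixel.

16:10 in 2816×1584: fills the height, so the feature is 2534.40 × 1584.00.
The 16:9 canvas is width-limited in 5380×4035, giving 5380.00 × 3026.25; scale factor 1.9105.
Applying the same ×1.9105: 2534.40 → 4842.00.

4842 px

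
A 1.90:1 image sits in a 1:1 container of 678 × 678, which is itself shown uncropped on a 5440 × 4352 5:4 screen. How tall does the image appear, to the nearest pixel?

First fit — 1.90:1 into 678×678 spans the width: 678.00 × 356.84.
The 1:1 canvas is height-limited in 5440×4352, giving 4352.00 × 4352.00; scale factor 6.4189.
Applying the same ×6.4189: 356.84 → 2290.53.

2291 px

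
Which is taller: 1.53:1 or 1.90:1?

1.53 and 1.9; 1.9 > 1.53. The smaller width-to-height ratio is the taller frame.

1.53:1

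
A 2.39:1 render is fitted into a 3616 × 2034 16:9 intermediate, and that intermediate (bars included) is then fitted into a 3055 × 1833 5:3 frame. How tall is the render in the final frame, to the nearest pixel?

Inside the 3616×2034 canvas the render is width-limited at 3616.00 × 1512.97.
Second fit — the 16:9 canvas into 3055×1833 spans the width: 3055.00 × 1718.44 (×0.8449 from 3616×2034).
The render scales with it: height 1512.97 × 0.8449 ≈ 1278.24.

1278 px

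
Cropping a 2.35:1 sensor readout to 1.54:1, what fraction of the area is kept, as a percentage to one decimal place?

Going from 2.35:1 to 1.54:1 means cutting width while keeping height.
Area ratio = (1.540)/(2.350) = 65.53% retained.

65.5%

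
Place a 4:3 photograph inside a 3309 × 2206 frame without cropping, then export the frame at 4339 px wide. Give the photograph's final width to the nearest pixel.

In the 3309×2206 frame the photograph fills the height: width = 2206 × 4/3 ≈ 2941.33 px.
Scaling 3309 → 4339 is ×1.3113, so the width becomes 2941.33 × 1.3113 ≈ 3856.89 px.

3857 px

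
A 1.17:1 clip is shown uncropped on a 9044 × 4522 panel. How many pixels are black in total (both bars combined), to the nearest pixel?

16972242 pixels

1.17:1 is narrower than Univisium 2:1, so it spans the full height.
The clip is 4522 × 1.170 ≈ 5290.7400 px wide.
Leftover width: 9044 − 5290.7400 = 3753.2600 px.
That's 3753.2600 × 4522 ≈ 16972242 black pixels.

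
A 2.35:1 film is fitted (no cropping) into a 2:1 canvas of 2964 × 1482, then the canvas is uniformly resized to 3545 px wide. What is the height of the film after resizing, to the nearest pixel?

1509 px

In the 2964×1482 frame the film fills the width: height = 2964 / 2.350 ≈ 1261.28 px.
The frame scales by 3545/2964 = 1.1960; 1261.28 × 1.1960 ≈ 1508.51 px.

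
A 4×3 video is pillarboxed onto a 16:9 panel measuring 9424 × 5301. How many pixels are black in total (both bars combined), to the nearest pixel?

12489156 pixels

4×3 is narrower than 16:9, so it spans the full height.
The video is 5301 × 4/3 ≈ 7068.0000 px wide.
9424 − 7068.0000 = 2356.0000 px of bars.
Across the 5301-px span: 2356.0000 × 5301 ≈ 12489156 px.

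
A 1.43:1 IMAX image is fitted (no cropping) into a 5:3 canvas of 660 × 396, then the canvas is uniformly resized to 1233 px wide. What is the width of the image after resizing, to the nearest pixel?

1058 px

Fitted into 660×396, the image spans the height; its width is 396 × 1.430 ≈ 566.28 px.
Resizing to 1233 px wide multiplies everything by 1.8682: 566.28 → 1057.91 px.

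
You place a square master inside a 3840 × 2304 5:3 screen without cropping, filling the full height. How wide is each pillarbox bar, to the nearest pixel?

768 px

The master is 2304 × 1/1 ≈ 2304.00 px wide.
3840 − 2304.00 = 1536.00 px of bars (768.00 each).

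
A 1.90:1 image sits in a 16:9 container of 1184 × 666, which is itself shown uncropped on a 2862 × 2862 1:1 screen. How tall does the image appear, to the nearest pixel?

1506 px

Inside the 1184×666 canvas the image is width-limited at 1184.00 × 623.16.
16:9 in 2862×2862: fills the width, so the intermediate becomes 2862.00 × 1609.88 — a scale of ×2.4172.
Applying the same ×2.4172: 623.16 → 1506.32.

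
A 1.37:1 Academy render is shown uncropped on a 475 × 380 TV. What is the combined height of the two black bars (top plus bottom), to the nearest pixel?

Since 1.370 > 1.250, the render is width-limited.
That makes the image 346.72 px tall (475 / 1.370).
380 − 346.72 = 33.28 px of bars.

33 px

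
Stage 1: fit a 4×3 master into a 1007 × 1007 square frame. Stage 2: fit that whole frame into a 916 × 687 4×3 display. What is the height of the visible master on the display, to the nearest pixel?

4×3 in 1007×1007: fills the width, so the master is 1007.00 × 755.25.
The square canvas is height-limited in 916×687, giving 687.00 × 687.00; scale factor 0.6822.
Applying the same ×0.6822: 755.25 → 515.25.

515 px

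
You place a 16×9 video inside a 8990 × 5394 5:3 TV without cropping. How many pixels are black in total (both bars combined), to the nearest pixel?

3030754 pixels

16×9 (1.778) > 5:3 (1.667), so the video fills the width.
Content height = 8990 × 9/16 ≈ 5056.8750 px.
Leftover height: 5394 − 5056.8750 = 337.1250 px.
That's 337.1250 × 8990 ≈ 3030754 black pixels.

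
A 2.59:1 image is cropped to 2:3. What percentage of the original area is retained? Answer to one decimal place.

25.7%

The height stays; only width is cut (since 2:3 is narrower than 2.59:1).
Area ratio = (0.667)/(2.590) = 25.74% retained.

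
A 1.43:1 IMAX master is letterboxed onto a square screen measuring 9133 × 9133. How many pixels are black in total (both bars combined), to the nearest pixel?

1.43:1 IMAX is wider than square, so it spans the full width.
That makes the image 6386.7133 px tall (9133 / 1.430).
9133 − 6386.7133 = 2746.2867 px of bars.
Bar area = 2746.2867 × 9133 ≈ 25081837 px.

25081837 pixels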